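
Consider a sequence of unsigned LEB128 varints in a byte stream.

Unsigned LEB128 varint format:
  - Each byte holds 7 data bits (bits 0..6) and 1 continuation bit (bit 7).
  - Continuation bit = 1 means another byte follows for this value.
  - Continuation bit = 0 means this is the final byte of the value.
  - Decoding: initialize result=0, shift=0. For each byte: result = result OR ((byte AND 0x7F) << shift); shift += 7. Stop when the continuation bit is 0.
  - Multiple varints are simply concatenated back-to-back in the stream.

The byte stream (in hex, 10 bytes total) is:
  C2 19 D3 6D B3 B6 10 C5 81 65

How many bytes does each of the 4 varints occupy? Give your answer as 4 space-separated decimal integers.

  byte[0]=0xC2 cont=1 payload=0x42=66: acc |= 66<<0 -> acc=66 shift=7
  byte[1]=0x19 cont=0 payload=0x19=25: acc |= 25<<7 -> acc=3266 shift=14 [end]
Varint 1: bytes[0:2] = C2 19 -> value 3266 (2 byte(s))
  byte[2]=0xD3 cont=1 payload=0x53=83: acc |= 83<<0 -> acc=83 shift=7
  byte[3]=0x6D cont=0 payload=0x6D=109: acc |= 109<<7 -> acc=14035 shift=14 [end]
Varint 2: bytes[2:4] = D3 6D -> value 14035 (2 byte(s))
  byte[4]=0xB3 cont=1 payload=0x33=51: acc |= 51<<0 -> acc=51 shift=7
  byte[5]=0xB6 cont=1 payload=0x36=54: acc |= 54<<7 -> acc=6963 shift=14
  byte[6]=0x10 cont=0 payload=0x10=16: acc |= 16<<14 -> acc=269107 shift=21 [end]
Varint 3: bytes[4:7] = B3 B6 10 -> value 269107 (3 byte(s))
  byte[7]=0xC5 cont=1 payload=0x45=69: acc |= 69<<0 -> acc=69 shift=7
  byte[8]=0x81 cont=1 payload=0x01=1: acc |= 1<<7 -> acc=197 shift=14
  byte[9]=0x65 cont=0 payload=0x65=101: acc |= 101<<14 -> acc=1654981 shift=21 [end]
Varint 4: bytes[7:10] = C5 81 65 -> value 1654981 (3 byte(s))

Answer: 2 2 3 3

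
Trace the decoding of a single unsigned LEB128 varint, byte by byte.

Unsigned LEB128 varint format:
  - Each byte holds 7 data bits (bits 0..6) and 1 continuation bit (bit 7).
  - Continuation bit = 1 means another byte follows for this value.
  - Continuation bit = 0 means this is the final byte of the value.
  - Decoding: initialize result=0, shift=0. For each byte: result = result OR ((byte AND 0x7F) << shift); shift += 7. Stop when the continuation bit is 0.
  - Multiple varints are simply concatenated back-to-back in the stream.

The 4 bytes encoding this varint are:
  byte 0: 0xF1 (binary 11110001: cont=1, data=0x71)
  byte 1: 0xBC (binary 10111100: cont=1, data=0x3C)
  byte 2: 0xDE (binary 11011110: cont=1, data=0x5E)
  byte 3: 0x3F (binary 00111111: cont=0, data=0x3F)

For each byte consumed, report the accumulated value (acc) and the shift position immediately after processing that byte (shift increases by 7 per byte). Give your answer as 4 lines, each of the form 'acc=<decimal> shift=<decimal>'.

byte 0=0xF1: payload=0x71=113, contrib = 113<<0 = 113; acc -> 113, shift -> 7
byte 1=0xBC: payload=0x3C=60, contrib = 60<<7 = 7680; acc -> 7793, shift -> 14
byte 2=0xDE: payload=0x5E=94, contrib = 94<<14 = 1540096; acc -> 1547889, shift -> 21
byte 3=0x3F: payload=0x3F=63, contrib = 63<<21 = 132120576; acc -> 133668465, shift -> 28

Answer: acc=113 shift=7
acc=7793 shift=14
acc=1547889 shift=21
acc=133668465 shift=28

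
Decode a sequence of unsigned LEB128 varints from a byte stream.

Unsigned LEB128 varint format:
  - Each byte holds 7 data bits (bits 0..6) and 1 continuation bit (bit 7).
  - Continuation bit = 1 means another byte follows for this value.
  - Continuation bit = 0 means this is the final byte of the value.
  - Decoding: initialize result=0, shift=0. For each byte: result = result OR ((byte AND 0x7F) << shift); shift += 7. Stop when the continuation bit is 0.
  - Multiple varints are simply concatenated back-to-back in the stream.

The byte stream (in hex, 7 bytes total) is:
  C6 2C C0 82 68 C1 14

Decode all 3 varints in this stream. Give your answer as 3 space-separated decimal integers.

Answer: 5702 1704256 2625

Derivation:
  byte[0]=0xC6 cont=1 payload=0x46=70: acc |= 70<<0 -> acc=70 shift=7
  byte[1]=0x2C cont=0 payload=0x2C=44: acc |= 44<<7 -> acc=5702 shift=14 [end]
Varint 1: bytes[0:2] = C6 2C -> value 5702 (2 byte(s))
  byte[2]=0xC0 cont=1 payload=0x40=64: acc |= 64<<0 -> acc=64 shift=7
  byte[3]=0x82 cont=1 payload=0x02=2: acc |= 2<<7 -> acc=320 shift=14
  byte[4]=0x68 cont=0 payload=0x68=104: acc |= 104<<14 -> acc=1704256 shift=21 [end]
Varint 2: bytes[2:5] = C0 82 68 -> value 1704256 (3 byte(s))
  byte[5]=0xC1 cont=1 payload=0x41=65: acc |= 65<<0 -> acc=65 shift=7
  byte[6]=0x14 cont=0 payload=0x14=20: acc |= 20<<7 -> acc=2625 shift=14 [end]
Varint 3: bytes[5:7] = C1 14 -> value 2625 (2 byte(s))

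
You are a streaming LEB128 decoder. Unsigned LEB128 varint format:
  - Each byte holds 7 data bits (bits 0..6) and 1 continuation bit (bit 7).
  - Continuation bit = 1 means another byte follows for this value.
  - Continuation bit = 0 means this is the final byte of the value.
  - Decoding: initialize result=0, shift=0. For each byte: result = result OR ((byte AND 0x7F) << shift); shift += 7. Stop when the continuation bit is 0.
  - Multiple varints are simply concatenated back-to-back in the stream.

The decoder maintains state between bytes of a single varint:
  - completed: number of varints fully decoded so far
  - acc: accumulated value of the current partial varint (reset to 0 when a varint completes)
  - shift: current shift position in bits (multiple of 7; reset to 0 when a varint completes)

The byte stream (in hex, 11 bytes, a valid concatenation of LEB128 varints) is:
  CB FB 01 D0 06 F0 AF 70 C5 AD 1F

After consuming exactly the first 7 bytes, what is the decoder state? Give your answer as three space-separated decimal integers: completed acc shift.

Answer: 2 6128 14

Derivation:
byte[0]=0xCB cont=1 payload=0x4B: acc |= 75<<0 -> completed=0 acc=75 shift=7
byte[1]=0xFB cont=1 payload=0x7B: acc |= 123<<7 -> completed=0 acc=15819 shift=14
byte[2]=0x01 cont=0 payload=0x01: varint #1 complete (value=32203); reset -> completed=1 acc=0 shift=0
byte[3]=0xD0 cont=1 payload=0x50: acc |= 80<<0 -> completed=1 acc=80 shift=7
byte[4]=0x06 cont=0 payload=0x06: varint #2 complete (value=848); reset -> completed=2 acc=0 shift=0
byte[5]=0xF0 cont=1 payload=0x70: acc |= 112<<0 -> completed=2 acc=112 shift=7
byte[6]=0xAF cont=1 payload=0x2F: acc |= 47<<7 -> completed=2 acc=6128 shift=14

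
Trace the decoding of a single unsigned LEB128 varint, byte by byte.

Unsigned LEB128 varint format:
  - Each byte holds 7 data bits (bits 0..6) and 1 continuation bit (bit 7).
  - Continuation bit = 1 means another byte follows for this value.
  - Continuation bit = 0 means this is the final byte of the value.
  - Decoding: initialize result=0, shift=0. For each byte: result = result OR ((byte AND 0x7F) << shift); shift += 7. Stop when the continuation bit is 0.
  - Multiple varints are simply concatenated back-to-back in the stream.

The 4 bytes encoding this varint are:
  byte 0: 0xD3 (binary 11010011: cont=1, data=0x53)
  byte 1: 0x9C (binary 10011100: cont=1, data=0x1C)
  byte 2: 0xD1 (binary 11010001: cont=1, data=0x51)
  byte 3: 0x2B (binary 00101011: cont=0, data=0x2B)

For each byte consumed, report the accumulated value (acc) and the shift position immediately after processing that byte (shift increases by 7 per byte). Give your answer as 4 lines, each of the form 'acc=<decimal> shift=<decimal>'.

byte 0=0xD3: payload=0x53=83, contrib = 83<<0 = 83; acc -> 83, shift -> 7
byte 1=0x9C: payload=0x1C=28, contrib = 28<<7 = 3584; acc -> 3667, shift -> 14
byte 2=0xD1: payload=0x51=81, contrib = 81<<14 = 1327104; acc -> 1330771, shift -> 21
byte 3=0x2B: payload=0x2B=43, contrib = 43<<21 = 90177536; acc -> 91508307, shift -> 28

Answer: acc=83 shift=7
acc=3667 shift=14
acc=1330771 shift=21
acc=91508307 shift=28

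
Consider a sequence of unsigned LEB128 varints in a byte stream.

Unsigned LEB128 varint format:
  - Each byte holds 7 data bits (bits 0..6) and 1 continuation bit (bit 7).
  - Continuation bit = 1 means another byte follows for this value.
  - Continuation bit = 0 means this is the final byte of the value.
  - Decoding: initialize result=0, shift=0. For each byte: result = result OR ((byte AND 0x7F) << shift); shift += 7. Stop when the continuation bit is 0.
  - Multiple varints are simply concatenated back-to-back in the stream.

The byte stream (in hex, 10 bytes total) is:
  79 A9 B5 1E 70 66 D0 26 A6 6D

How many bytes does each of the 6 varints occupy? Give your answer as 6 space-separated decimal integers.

Answer: 1 3 1 1 2 2

Derivation:
  byte[0]=0x79 cont=0 payload=0x79=121: acc |= 121<<0 -> acc=121 shift=7 [end]
Varint 1: bytes[0:1] = 79 -> value 121 (1 byte(s))
  byte[1]=0xA9 cont=1 payload=0x29=41: acc |= 41<<0 -> acc=41 shift=7
  byte[2]=0xB5 cont=1 payload=0x35=53: acc |= 53<<7 -> acc=6825 shift=14
  byte[3]=0x1E cont=0 payload=0x1E=30: acc |= 30<<14 -> acc=498345 shift=21 [end]
Varint 2: bytes[1:4] = A9 B5 1E -> value 498345 (3 byte(s))
  byte[4]=0x70 cont=0 payload=0x70=112: acc |= 112<<0 -> acc=112 shift=7 [end]
Varint 3: bytes[4:5] = 70 -> value 112 (1 byte(s))
  byte[5]=0x66 cont=0 payload=0x66=102: acc |= 102<<0 -> acc=102 shift=7 [end]
Varint 4: bytes[5:6] = 66 -> value 102 (1 byte(s))
  byte[6]=0xD0 cont=1 payload=0x50=80: acc |= 80<<0 -> acc=80 shift=7
  byte[7]=0x26 cont=0 payload=0x26=38: acc |= 38<<7 -> acc=4944 shift=14 [end]
Varint 5: bytes[6:8] = D0 26 -> value 4944 (2 byte(s))
  byte[8]=0xA6 cont=1 payload=0x26=38: acc |= 38<<0 -> acc=38 shift=7
  byte[9]=0x6D cont=0 payload=0x6D=109: acc |= 109<<7 -> acc=13990 shift=14 [end]
Varint 6: bytes[8:10] = A6 6D -> value 13990 (2 byte(s))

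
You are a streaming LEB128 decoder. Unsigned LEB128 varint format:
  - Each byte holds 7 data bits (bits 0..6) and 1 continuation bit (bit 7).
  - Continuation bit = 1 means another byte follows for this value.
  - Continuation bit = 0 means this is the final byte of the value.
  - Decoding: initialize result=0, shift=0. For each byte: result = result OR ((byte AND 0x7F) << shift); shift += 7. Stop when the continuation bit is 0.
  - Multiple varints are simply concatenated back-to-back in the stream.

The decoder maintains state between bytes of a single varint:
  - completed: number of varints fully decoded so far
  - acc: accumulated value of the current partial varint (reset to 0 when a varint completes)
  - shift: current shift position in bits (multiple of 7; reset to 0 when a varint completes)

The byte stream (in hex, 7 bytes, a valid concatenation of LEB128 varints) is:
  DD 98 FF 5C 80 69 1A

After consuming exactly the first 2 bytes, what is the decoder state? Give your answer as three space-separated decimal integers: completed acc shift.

byte[0]=0xDD cont=1 payload=0x5D: acc |= 93<<0 -> completed=0 acc=93 shift=7
byte[1]=0x98 cont=1 payload=0x18: acc |= 24<<7 -> completed=0 acc=3165 shift=14

Answer: 0 3165 14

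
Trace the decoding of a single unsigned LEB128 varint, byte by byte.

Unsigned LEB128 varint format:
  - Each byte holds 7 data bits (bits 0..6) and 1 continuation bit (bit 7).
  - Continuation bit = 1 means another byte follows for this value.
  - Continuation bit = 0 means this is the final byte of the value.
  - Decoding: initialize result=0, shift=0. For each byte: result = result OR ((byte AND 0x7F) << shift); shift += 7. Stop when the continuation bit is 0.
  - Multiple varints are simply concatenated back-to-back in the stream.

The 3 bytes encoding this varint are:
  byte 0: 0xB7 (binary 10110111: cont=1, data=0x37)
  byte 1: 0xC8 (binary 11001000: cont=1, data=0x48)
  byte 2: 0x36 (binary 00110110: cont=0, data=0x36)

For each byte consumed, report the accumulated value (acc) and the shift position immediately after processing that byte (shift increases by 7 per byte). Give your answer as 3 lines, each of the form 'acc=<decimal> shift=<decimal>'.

byte 0=0xB7: payload=0x37=55, contrib = 55<<0 = 55; acc -> 55, shift -> 7
byte 1=0xC8: payload=0x48=72, contrib = 72<<7 = 9216; acc -> 9271, shift -> 14
byte 2=0x36: payload=0x36=54, contrib = 54<<14 = 884736; acc -> 894007, shift -> 21

Answer: acc=55 shift=7
acc=9271 shift=14
acc=894007 shift=21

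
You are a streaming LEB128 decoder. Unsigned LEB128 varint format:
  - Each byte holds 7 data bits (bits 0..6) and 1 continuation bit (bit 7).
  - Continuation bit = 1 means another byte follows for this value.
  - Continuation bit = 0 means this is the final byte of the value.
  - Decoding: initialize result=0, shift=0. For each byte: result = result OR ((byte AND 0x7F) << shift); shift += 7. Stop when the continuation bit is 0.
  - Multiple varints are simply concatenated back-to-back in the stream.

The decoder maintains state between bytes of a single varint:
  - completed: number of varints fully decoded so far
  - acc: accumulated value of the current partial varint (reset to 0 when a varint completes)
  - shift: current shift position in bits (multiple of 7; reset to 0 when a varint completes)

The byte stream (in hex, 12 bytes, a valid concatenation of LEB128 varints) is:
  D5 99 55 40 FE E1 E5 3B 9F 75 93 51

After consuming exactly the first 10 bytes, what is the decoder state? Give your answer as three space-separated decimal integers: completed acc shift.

byte[0]=0xD5 cont=1 payload=0x55: acc |= 85<<0 -> completed=0 acc=85 shift=7
byte[1]=0x99 cont=1 payload=0x19: acc |= 25<<7 -> completed=0 acc=3285 shift=14
byte[2]=0x55 cont=0 payload=0x55: varint #1 complete (value=1395925); reset -> completed=1 acc=0 shift=0
byte[3]=0x40 cont=0 payload=0x40: varint #2 complete (value=64); reset -> completed=2 acc=0 shift=0
byte[4]=0xFE cont=1 payload=0x7E: acc |= 126<<0 -> completed=2 acc=126 shift=7
byte[5]=0xE1 cont=1 payload=0x61: acc |= 97<<7 -> completed=2 acc=12542 shift=14
byte[6]=0xE5 cont=1 payload=0x65: acc |= 101<<14 -> completed=2 acc=1667326 shift=21
byte[7]=0x3B cont=0 payload=0x3B: varint #3 complete (value=125399294); reset -> completed=3 acc=0 shift=0
byte[8]=0x9F cont=1 payload=0x1F: acc |= 31<<0 -> completed=3 acc=31 shift=7
byte[9]=0x75 cont=0 payload=0x75: varint #4 complete (value=15007); reset -> completed=4 acc=0 shift=0

Answer: 4 0 0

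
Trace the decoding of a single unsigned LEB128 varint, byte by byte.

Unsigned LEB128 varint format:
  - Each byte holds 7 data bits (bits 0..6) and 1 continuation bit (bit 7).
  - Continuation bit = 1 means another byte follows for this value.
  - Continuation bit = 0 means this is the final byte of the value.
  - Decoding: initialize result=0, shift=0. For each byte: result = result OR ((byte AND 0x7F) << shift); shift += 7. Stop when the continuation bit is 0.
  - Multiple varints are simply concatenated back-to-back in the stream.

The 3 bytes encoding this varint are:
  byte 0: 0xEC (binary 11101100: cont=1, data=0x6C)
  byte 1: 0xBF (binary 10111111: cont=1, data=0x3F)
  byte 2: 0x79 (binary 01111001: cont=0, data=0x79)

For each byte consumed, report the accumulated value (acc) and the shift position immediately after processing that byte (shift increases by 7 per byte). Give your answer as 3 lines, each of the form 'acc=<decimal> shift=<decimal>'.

Answer: acc=108 shift=7
acc=8172 shift=14
acc=1990636 shift=21

Derivation:
byte 0=0xEC: payload=0x6C=108, contrib = 108<<0 = 108; acc -> 108, shift -> 7
byte 1=0xBF: payload=0x3F=63, contrib = 63<<7 = 8064; acc -> 8172, shift -> 14
byte 2=0x79: payload=0x79=121, contrib = 121<<14 = 1982464; acc -> 1990636, shift -> 21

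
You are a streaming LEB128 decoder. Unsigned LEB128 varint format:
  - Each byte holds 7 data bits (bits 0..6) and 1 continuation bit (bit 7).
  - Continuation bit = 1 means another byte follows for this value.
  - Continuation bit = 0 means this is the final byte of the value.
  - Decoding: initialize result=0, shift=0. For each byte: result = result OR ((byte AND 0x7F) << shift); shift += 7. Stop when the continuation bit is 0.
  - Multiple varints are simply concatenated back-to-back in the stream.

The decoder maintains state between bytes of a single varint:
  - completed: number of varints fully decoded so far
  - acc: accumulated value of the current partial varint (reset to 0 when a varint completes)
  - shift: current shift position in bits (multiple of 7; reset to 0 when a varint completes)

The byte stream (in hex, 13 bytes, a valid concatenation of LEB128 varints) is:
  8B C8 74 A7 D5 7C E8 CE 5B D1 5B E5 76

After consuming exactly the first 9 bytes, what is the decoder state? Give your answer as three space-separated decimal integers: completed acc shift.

Answer: 3 0 0

Derivation:
byte[0]=0x8B cont=1 payload=0x0B: acc |= 11<<0 -> completed=0 acc=11 shift=7
byte[1]=0xC8 cont=1 payload=0x48: acc |= 72<<7 -> completed=0 acc=9227 shift=14
byte[2]=0x74 cont=0 payload=0x74: varint #1 complete (value=1909771); reset -> completed=1 acc=0 shift=0
byte[3]=0xA7 cont=1 payload=0x27: acc |= 39<<0 -> completed=1 acc=39 shift=7
byte[4]=0xD5 cont=1 payload=0x55: acc |= 85<<7 -> completed=1 acc=10919 shift=14
byte[5]=0x7C cont=0 payload=0x7C: varint #2 complete (value=2042535); reset -> completed=2 acc=0 shift=0
byte[6]=0xE8 cont=1 payload=0x68: acc |= 104<<0 -> completed=2 acc=104 shift=7
byte[7]=0xCE cont=1 payload=0x4E: acc |= 78<<7 -> completed=2 acc=10088 shift=14
byte[8]=0x5B cont=0 payload=0x5B: varint #3 complete (value=1501032); reset -> completed=3 acc=0 shift=0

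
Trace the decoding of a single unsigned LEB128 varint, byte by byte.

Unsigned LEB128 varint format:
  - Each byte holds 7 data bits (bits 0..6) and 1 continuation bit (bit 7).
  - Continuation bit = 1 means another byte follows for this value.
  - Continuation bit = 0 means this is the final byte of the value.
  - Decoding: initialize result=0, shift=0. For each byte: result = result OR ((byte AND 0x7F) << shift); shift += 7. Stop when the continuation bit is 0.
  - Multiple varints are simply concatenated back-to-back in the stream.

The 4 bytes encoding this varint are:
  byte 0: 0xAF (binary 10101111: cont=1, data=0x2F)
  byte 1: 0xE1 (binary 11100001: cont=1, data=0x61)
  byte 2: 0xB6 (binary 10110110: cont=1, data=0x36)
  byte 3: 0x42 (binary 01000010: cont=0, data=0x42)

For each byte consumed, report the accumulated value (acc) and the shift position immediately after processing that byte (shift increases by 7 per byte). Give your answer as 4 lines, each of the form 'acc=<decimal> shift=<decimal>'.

byte 0=0xAF: payload=0x2F=47, contrib = 47<<0 = 47; acc -> 47, shift -> 7
byte 1=0xE1: payload=0x61=97, contrib = 97<<7 = 12416; acc -> 12463, shift -> 14
byte 2=0xB6: payload=0x36=54, contrib = 54<<14 = 884736; acc -> 897199, shift -> 21
byte 3=0x42: payload=0x42=66, contrib = 66<<21 = 138412032; acc -> 139309231, shift -> 28

Answer: acc=47 shift=7
acc=12463 shift=14
acc=897199 shift=21
acc=139309231 shift=28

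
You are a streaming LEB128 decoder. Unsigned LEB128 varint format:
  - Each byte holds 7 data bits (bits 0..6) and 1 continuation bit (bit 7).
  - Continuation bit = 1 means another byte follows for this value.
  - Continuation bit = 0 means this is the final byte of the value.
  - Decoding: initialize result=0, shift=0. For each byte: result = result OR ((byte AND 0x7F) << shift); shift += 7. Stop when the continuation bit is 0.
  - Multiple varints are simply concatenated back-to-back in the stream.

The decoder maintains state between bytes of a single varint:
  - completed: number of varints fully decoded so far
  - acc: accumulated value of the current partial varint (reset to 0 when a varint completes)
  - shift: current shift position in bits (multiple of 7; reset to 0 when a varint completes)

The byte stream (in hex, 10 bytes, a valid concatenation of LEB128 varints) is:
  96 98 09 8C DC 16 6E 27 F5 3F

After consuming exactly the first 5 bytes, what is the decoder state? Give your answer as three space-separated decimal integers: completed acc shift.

byte[0]=0x96 cont=1 payload=0x16: acc |= 22<<0 -> completed=0 acc=22 shift=7
byte[1]=0x98 cont=1 payload=0x18: acc |= 24<<7 -> completed=0 acc=3094 shift=14
byte[2]=0x09 cont=0 payload=0x09: varint #1 complete (value=150550); reset -> completed=1 acc=0 shift=0
byte[3]=0x8C cont=1 payload=0x0C: acc |= 12<<0 -> completed=1 acc=12 shift=7
byte[4]=0xDC cont=1 payload=0x5C: acc |= 92<<7 -> completed=1 acc=11788 shift=14

Answer: 1 11788 14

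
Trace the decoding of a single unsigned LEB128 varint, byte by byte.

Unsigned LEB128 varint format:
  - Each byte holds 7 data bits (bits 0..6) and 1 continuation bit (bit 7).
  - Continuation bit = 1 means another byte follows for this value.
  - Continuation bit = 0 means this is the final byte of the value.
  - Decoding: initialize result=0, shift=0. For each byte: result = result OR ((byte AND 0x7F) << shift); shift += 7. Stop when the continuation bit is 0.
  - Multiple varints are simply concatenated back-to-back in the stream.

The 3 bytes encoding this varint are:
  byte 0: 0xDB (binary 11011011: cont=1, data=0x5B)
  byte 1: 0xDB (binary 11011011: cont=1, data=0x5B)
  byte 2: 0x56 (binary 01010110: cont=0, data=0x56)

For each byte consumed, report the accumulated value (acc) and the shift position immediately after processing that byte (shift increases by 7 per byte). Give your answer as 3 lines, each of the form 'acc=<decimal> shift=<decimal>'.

byte 0=0xDB: payload=0x5B=91, contrib = 91<<0 = 91; acc -> 91, shift -> 7
byte 1=0xDB: payload=0x5B=91, contrib = 91<<7 = 11648; acc -> 11739, shift -> 14
byte 2=0x56: payload=0x56=86, contrib = 86<<14 = 1409024; acc -> 1420763, shift -> 21

Answer: acc=91 shift=7
acc=11739 shift=14
acc=1420763 shift=21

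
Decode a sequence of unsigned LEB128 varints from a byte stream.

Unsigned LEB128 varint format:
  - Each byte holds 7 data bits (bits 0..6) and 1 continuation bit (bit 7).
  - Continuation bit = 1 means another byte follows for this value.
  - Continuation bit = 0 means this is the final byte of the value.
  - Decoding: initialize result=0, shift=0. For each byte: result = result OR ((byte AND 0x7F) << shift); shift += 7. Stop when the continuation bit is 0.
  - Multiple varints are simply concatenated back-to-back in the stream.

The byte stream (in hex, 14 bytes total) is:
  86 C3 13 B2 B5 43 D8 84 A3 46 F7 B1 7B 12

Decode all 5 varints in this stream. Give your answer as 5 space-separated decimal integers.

Answer: 319878 1104562 147374680 2021623 18

Derivation:
  byte[0]=0x86 cont=1 payload=0x06=6: acc |= 6<<0 -> acc=6 shift=7
  byte[1]=0xC3 cont=1 payload=0x43=67: acc |= 67<<7 -> acc=8582 shift=14
  byte[2]=0x13 cont=0 payload=0x13=19: acc |= 19<<14 -> acc=319878 shift=21 [end]
Varint 1: bytes[0:3] = 86 C3 13 -> value 319878 (3 byte(s))
  byte[3]=0xB2 cont=1 payload=0x32=50: acc |= 50<<0 -> acc=50 shift=7
  byte[4]=0xB5 cont=1 payload=0x35=53: acc |= 53<<7 -> acc=6834 shift=14
  byte[5]=0x43 cont=0 payload=0x43=67: acc |= 67<<14 -> acc=1104562 shift=21 [end]
Varint 2: bytes[3:6] = B2 B5 43 -> value 1104562 (3 byte(s))
  byte[6]=0xD8 cont=1 payload=0x58=88: acc |= 88<<0 -> acc=88 shift=7
  byte[7]=0x84 cont=1 payload=0x04=4: acc |= 4<<7 -> acc=600 shift=14
  byte[8]=0xA3 cont=1 payload=0x23=35: acc |= 35<<14 -> acc=574040 shift=21
  byte[9]=0x46 cont=0 payload=0x46=70: acc |= 70<<21 -> acc=147374680 shift=28 [end]
Varint 3: bytes[6:10] = D8 84 A3 46 -> value 147374680 (4 byte(s))
  byte[10]=0xF7 cont=1 payload=0x77=119: acc |= 119<<0 -> acc=119 shift=7
  byte[11]=0xB1 cont=1 payload=0x31=49: acc |= 49<<7 -> acc=6391 shift=14
  byte[12]=0x7B cont=0 payload=0x7B=123: acc |= 123<<14 -> acc=2021623 shift=21 [end]
Varint 4: bytes[10:13] = F7 B1 7B -> value 2021623 (3 byte(s))
  byte[13]=0x12 cont=0 payload=0x12=18: acc |= 18<<0 -> acc=18 shift=7 [end]
Varint 5: bytes[13:14] = 12 -> value 18 (1 byte(s))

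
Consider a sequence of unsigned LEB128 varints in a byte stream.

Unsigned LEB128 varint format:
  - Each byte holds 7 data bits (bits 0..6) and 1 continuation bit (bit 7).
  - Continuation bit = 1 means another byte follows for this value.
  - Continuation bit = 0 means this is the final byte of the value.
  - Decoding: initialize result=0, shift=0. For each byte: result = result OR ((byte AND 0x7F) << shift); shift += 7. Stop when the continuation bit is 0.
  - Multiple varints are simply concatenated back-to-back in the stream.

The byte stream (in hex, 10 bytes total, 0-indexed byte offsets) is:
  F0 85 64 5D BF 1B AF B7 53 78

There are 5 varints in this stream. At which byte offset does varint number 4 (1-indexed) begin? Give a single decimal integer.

Answer: 6

Derivation:
  byte[0]=0xF0 cont=1 payload=0x70=112: acc |= 112<<0 -> acc=112 shift=7
  byte[1]=0x85 cont=1 payload=0x05=5: acc |= 5<<7 -> acc=752 shift=14
  byte[2]=0x64 cont=0 payload=0x64=100: acc |= 100<<14 -> acc=1639152 shift=21 [end]
Varint 1: bytes[0:3] = F0 85 64 -> value 1639152 (3 byte(s))
  byte[3]=0x5D cont=0 payload=0x5D=93: acc |= 93<<0 -> acc=93 shift=7 [end]
Varint 2: bytes[3:4] = 5D -> value 93 (1 byte(s))
  byte[4]=0xBF cont=1 payload=0x3F=63: acc |= 63<<0 -> acc=63 shift=7
  byte[5]=0x1B cont=0 payload=0x1B=27: acc |= 27<<7 -> acc=3519 shift=14 [end]
Varint 3: bytes[4:6] = BF 1B -> value 3519 (2 byte(s))
  byte[6]=0xAF cont=1 payload=0x2F=47: acc |= 47<<0 -> acc=47 shift=7
  byte[7]=0xB7 cont=1 payload=0x37=55: acc |= 55<<7 -> acc=7087 shift=14
  byte[8]=0x53 cont=0 payload=0x53=83: acc |= 83<<14 -> acc=1366959 shift=21 [end]
Varint 4: bytes[6:9] = AF B7 53 -> value 1366959 (3 byte(s))
  byte[9]=0x78 cont=0 payload=0x78=120: acc |= 120<<0 -> acc=120 shift=7 [end]
Varint 5: bytes[9:10] = 78 -> value 120 (1 byte(s))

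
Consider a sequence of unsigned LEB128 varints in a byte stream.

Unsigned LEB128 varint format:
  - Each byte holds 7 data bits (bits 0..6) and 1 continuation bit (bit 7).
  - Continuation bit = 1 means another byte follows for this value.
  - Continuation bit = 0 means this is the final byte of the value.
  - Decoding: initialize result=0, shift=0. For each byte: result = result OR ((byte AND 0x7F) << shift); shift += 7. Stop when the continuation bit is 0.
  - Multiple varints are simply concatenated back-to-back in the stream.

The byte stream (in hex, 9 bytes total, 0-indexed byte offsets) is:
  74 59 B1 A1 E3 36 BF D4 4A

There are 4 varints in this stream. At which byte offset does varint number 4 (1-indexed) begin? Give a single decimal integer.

  byte[0]=0x74 cont=0 payload=0x74=116: acc |= 116<<0 -> acc=116 shift=7 [end]
Varint 1: bytes[0:1] = 74 -> value 116 (1 byte(s))
  byte[1]=0x59 cont=0 payload=0x59=89: acc |= 89<<0 -> acc=89 shift=7 [end]
Varint 2: bytes[1:2] = 59 -> value 89 (1 byte(s))
  byte[2]=0xB1 cont=1 payload=0x31=49: acc |= 49<<0 -> acc=49 shift=7
  byte[3]=0xA1 cont=1 payload=0x21=33: acc |= 33<<7 -> acc=4273 shift=14
  byte[4]=0xE3 cont=1 payload=0x63=99: acc |= 99<<14 -> acc=1626289 shift=21
  byte[5]=0x36 cont=0 payload=0x36=54: acc |= 54<<21 -> acc=114872497 shift=28 [end]
Varint 3: bytes[2:6] = B1 A1 E3 36 -> value 114872497 (4 byte(s))
  byte[6]=0xBF cont=1 payload=0x3F=63: acc |= 63<<0 -> acc=63 shift=7
  byte[7]=0xD4 cont=1 payload=0x54=84: acc |= 84<<7 -> acc=10815 shift=14
  byte[8]=0x4A cont=0 payload=0x4A=74: acc |= 74<<14 -> acc=1223231 shift=21 [end]
Varint 4: bytes[6:9] = BF D4 4A -> value 1223231 (3 byte(s))

Answer: 6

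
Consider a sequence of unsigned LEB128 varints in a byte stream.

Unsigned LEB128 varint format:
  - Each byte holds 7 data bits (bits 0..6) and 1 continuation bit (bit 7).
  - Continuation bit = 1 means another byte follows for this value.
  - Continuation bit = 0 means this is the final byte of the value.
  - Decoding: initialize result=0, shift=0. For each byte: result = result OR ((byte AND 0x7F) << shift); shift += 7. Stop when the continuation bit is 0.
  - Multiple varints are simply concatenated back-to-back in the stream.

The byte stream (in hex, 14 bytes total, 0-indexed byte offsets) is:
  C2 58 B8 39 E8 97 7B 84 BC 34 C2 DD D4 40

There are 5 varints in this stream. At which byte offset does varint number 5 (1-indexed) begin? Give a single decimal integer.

Answer: 10

Derivation:
  byte[0]=0xC2 cont=1 payload=0x42=66: acc |= 66<<0 -> acc=66 shift=7
  byte[1]=0x58 cont=0 payload=0x58=88: acc |= 88<<7 -> acc=11330 shift=14 [end]
Varint 1: bytes[0:2] = C2 58 -> value 11330 (2 byte(s))
  byte[2]=0xB8 cont=1 payload=0x38=56: acc |= 56<<0 -> acc=56 shift=7
  byte[3]=0x39 cont=0 payload=0x39=57: acc |= 57<<7 -> acc=7352 shift=14 [end]
Varint 2: bytes[2:4] = B8 39 -> value 7352 (2 byte(s))
  byte[4]=0xE8 cont=1 payload=0x68=104: acc |= 104<<0 -> acc=104 shift=7
  byte[5]=0x97 cont=1 payload=0x17=23: acc |= 23<<7 -> acc=3048 shift=14
  byte[6]=0x7B cont=0 payload=0x7B=123: acc |= 123<<14 -> acc=2018280 shift=21 [end]
Varint 3: bytes[4:7] = E8 97 7B -> value 2018280 (3 byte(s))
  byte[7]=0x84 cont=1 payload=0x04=4: acc |= 4<<0 -> acc=4 shift=7
  byte[8]=0xBC cont=1 payload=0x3C=60: acc |= 60<<7 -> acc=7684 shift=14
  byte[9]=0x34 cont=0 payload=0x34=52: acc |= 52<<14 -> acc=859652 shift=21 [end]
Varint 4: bytes[7:10] = 84 BC 34 -> value 859652 (3 byte(s))
  byte[10]=0xC2 cont=1 payload=0x42=66: acc |= 66<<0 -> acc=66 shift=7
  byte[11]=0xDD cont=1 payload=0x5D=93: acc |= 93<<7 -> acc=11970 shift=14
  byte[12]=0xD4 cont=1 payload=0x54=84: acc |= 84<<14 -> acc=1388226 shift=21
  byte[13]=0x40 cont=0 payload=0x40=64: acc |= 64<<21 -> acc=135605954 shift=28 [end]
Varint 5: bytes[10:14] = C2 DD D4 40 -> value 135605954 (4 byte(s))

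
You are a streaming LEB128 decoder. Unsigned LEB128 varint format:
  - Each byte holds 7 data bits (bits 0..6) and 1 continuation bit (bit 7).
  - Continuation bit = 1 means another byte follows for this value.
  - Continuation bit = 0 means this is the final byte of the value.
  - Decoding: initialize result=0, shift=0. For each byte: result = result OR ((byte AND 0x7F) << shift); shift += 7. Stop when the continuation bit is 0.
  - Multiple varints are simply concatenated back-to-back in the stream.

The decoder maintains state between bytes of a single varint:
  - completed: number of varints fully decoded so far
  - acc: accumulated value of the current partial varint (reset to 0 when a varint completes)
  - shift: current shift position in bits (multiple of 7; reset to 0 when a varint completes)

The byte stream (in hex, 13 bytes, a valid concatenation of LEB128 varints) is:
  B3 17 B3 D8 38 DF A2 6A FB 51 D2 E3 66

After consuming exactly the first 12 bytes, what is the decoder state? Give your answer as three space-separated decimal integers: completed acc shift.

byte[0]=0xB3 cont=1 payload=0x33: acc |= 51<<0 -> completed=0 acc=51 shift=7
byte[1]=0x17 cont=0 payload=0x17: varint #1 complete (value=2995); reset -> completed=1 acc=0 shift=0
byte[2]=0xB3 cont=1 payload=0x33: acc |= 51<<0 -> completed=1 acc=51 shift=7
byte[3]=0xD8 cont=1 payload=0x58: acc |= 88<<7 -> completed=1 acc=11315 shift=14
byte[4]=0x38 cont=0 payload=0x38: varint #2 complete (value=928819); reset -> completed=2 acc=0 shift=0
byte[5]=0xDF cont=1 payload=0x5F: acc |= 95<<0 -> completed=2 acc=95 shift=7
byte[6]=0xA2 cont=1 payload=0x22: acc |= 34<<7 -> completed=2 acc=4447 shift=14
byte[7]=0x6A cont=0 payload=0x6A: varint #3 complete (value=1741151); reset -> completed=3 acc=0 shift=0
byte[8]=0xFB cont=1 payload=0x7B: acc |= 123<<0 -> completed=3 acc=123 shift=7
byte[9]=0x51 cont=0 payload=0x51: varint #4 complete (value=10491); reset -> completed=4 acc=0 shift=0
byte[10]=0xD2 cont=1 payload=0x52: acc |= 82<<0 -> completed=4 acc=82 shift=7
byte[11]=0xE3 cont=1 payload=0x63: acc |= 99<<7 -> completed=4 acc=12754 shift=14

Answer: 4 12754 14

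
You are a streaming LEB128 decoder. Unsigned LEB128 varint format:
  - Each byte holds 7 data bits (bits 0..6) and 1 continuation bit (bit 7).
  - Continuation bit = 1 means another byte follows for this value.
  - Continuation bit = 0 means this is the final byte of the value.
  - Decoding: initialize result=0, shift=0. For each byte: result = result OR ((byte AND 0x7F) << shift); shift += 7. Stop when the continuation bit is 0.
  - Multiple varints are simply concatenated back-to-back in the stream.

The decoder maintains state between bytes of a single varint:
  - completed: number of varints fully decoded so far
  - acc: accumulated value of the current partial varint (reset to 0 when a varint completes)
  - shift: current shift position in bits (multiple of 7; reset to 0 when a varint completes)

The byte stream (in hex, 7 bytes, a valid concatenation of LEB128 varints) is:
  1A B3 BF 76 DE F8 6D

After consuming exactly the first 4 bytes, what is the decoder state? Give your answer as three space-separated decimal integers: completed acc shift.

Answer: 2 0 0

Derivation:
byte[0]=0x1A cont=0 payload=0x1A: varint #1 complete (value=26); reset -> completed=1 acc=0 shift=0
byte[1]=0xB3 cont=1 payload=0x33: acc |= 51<<0 -> completed=1 acc=51 shift=7
byte[2]=0xBF cont=1 payload=0x3F: acc |= 63<<7 -> completed=1 acc=8115 shift=14
byte[3]=0x76 cont=0 payload=0x76: varint #2 complete (value=1941427); reset -> completed=2 acc=0 shift=0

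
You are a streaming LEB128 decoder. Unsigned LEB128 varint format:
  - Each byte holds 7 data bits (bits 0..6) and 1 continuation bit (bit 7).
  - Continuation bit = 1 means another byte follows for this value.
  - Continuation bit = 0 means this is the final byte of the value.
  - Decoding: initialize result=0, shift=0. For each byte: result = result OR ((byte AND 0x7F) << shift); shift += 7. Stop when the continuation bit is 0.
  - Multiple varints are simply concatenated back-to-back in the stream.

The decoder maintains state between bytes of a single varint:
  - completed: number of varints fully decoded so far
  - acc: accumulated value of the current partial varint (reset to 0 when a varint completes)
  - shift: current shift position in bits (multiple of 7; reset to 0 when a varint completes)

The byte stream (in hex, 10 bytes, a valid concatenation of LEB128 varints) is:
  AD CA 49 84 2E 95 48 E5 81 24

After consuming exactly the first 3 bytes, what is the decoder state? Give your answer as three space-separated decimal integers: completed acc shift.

byte[0]=0xAD cont=1 payload=0x2D: acc |= 45<<0 -> completed=0 acc=45 shift=7
byte[1]=0xCA cont=1 payload=0x4A: acc |= 74<<7 -> completed=0 acc=9517 shift=14
byte[2]=0x49 cont=0 payload=0x49: varint #1 complete (value=1205549); reset -> completed=1 acc=0 shift=0

Answer: 1 0 0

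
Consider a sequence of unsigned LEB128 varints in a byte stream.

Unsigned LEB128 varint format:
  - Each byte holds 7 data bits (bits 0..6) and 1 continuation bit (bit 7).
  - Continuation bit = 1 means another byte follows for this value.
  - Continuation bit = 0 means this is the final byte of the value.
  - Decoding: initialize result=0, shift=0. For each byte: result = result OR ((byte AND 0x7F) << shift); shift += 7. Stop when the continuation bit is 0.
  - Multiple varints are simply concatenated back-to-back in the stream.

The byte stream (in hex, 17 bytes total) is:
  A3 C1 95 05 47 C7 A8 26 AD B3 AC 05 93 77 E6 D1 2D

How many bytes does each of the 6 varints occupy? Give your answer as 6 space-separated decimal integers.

  byte[0]=0xA3 cont=1 payload=0x23=35: acc |= 35<<0 -> acc=35 shift=7
  byte[1]=0xC1 cont=1 payload=0x41=65: acc |= 65<<7 -> acc=8355 shift=14
  byte[2]=0x95 cont=1 payload=0x15=21: acc |= 21<<14 -> acc=352419 shift=21
  byte[3]=0x05 cont=0 payload=0x05=5: acc |= 5<<21 -> acc=10838179 shift=28 [end]
Varint 1: bytes[0:4] = A3 C1 95 05 -> value 10838179 (4 byte(s))
  byte[4]=0x47 cont=0 payload=0x47=71: acc |= 71<<0 -> acc=71 shift=7 [end]
Varint 2: bytes[4:5] = 47 -> value 71 (1 byte(s))
  byte[5]=0xC7 cont=1 payload=0x47=71: acc |= 71<<0 -> acc=71 shift=7
  byte[6]=0xA8 cont=1 payload=0x28=40: acc |= 40<<7 -> acc=5191 shift=14
  byte[7]=0x26 cont=0 payload=0x26=38: acc |= 38<<14 -> acc=627783 shift=21 [end]
Varint 3: bytes[5:8] = C7 A8 26 -> value 627783 (3 byte(s))
  byte[8]=0xAD cont=1 payload=0x2D=45: acc |= 45<<0 -> acc=45 shift=7
  byte[9]=0xB3 cont=1 payload=0x33=51: acc |= 51<<7 -> acc=6573 shift=14
  byte[10]=0xAC cont=1 payload=0x2C=44: acc |= 44<<14 -> acc=727469 shift=21
  byte[11]=0x05 cont=0 payload=0x05=5: acc |= 5<<21 -> acc=11213229 shift=28 [end]
Varint 4: bytes[8:12] = AD B3 AC 05 -> value 11213229 (4 byte(s))
  byte[12]=0x93 cont=1 payload=0x13=19: acc |= 19<<0 -> acc=19 shift=7
  byte[13]=0x77 cont=0 payload=0x77=119: acc |= 119<<7 -> acc=15251 shift=14 [end]
Varint 5: bytes[12:14] = 93 77 -> value 15251 (2 byte(s))
  byte[14]=0xE6 cont=1 payload=0x66=102: acc |= 102<<0 -> acc=102 shift=7
  byte[15]=0xD1 cont=1 payload=0x51=81: acc |= 81<<7 -> acc=10470 shift=14
  byte[16]=0x2D cont=0 payload=0x2D=45: acc |= 45<<14 -> acc=747750 shift=21 [end]
Varint 6: bytes[14:17] = E6 D1 2D -> value 747750 (3 byte(s))

Answer: 4 1 3 4 2 3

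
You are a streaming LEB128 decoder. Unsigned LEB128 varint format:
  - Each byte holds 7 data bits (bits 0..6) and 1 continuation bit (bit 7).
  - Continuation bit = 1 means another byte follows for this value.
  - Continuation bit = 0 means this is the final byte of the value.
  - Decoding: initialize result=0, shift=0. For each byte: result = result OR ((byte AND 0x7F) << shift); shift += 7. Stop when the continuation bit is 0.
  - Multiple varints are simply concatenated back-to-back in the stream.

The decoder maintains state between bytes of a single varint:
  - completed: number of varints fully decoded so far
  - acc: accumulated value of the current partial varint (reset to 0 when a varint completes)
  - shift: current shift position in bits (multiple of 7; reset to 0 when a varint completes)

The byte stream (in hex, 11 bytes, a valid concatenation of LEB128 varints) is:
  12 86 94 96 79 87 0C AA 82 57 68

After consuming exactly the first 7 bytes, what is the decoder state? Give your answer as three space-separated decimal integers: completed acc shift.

Answer: 3 0 0

Derivation:
byte[0]=0x12 cont=0 payload=0x12: varint #1 complete (value=18); reset -> completed=1 acc=0 shift=0
byte[1]=0x86 cont=1 payload=0x06: acc |= 6<<0 -> completed=1 acc=6 shift=7
byte[2]=0x94 cont=1 payload=0x14: acc |= 20<<7 -> completed=1 acc=2566 shift=14
byte[3]=0x96 cont=1 payload=0x16: acc |= 22<<14 -> completed=1 acc=363014 shift=21
byte[4]=0x79 cont=0 payload=0x79: varint #2 complete (value=254118406); reset -> completed=2 acc=0 shift=0
byte[5]=0x87 cont=1 payload=0x07: acc |= 7<<0 -> completed=2 acc=7 shift=7
byte[6]=0x0C cont=0 payload=0x0C: varint #3 complete (value=1543); reset -> completed=3 acc=0 shift=0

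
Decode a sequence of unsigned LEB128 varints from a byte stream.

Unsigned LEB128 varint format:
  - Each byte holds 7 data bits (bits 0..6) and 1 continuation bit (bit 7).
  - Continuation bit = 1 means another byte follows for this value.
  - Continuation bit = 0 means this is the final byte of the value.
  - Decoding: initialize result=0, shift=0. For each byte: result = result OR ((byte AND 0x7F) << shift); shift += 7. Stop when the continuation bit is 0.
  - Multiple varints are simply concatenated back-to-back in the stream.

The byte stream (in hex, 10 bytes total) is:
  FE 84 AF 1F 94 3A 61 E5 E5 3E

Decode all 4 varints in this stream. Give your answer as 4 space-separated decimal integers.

Answer: 65782398 7444 97 1028837

Derivation:
  byte[0]=0xFE cont=1 payload=0x7E=126: acc |= 126<<0 -> acc=126 shift=7
  byte[1]=0x84 cont=1 payload=0x04=4: acc |= 4<<7 -> acc=638 shift=14
  byte[2]=0xAF cont=1 payload=0x2F=47: acc |= 47<<14 -> acc=770686 shift=21
  byte[3]=0x1F cont=0 payload=0x1F=31: acc |= 31<<21 -> acc=65782398 shift=28 [end]
Varint 1: bytes[0:4] = FE 84 AF 1F -> value 65782398 (4 byte(s))
  byte[4]=0x94 cont=1 payload=0x14=20: acc |= 20<<0 -> acc=20 shift=7
  byte[5]=0x3A cont=0 payload=0x3A=58: acc |= 58<<7 -> acc=7444 shift=14 [end]
Varint 2: bytes[4:6] = 94 3A -> value 7444 (2 byte(s))
  byte[6]=0x61 cont=0 payload=0x61=97: acc |= 97<<0 -> acc=97 shift=7 [end]
Varint 3: bytes[6:7] = 61 -> value 97 (1 byte(s))
  byte[7]=0xE5 cont=1 payload=0x65=101: acc |= 101<<0 -> acc=101 shift=7
  byte[8]=0xE5 cont=1 payload=0x65=101: acc |= 101<<7 -> acc=13029 shift=14
  byte[9]=0x3E cont=0 payload=0x3E=62: acc |= 62<<14 -> acc=1028837 shift=21 [end]
Varint 4: bytes[7:10] = E5 E5 3E -> value 1028837 (3 byte(s))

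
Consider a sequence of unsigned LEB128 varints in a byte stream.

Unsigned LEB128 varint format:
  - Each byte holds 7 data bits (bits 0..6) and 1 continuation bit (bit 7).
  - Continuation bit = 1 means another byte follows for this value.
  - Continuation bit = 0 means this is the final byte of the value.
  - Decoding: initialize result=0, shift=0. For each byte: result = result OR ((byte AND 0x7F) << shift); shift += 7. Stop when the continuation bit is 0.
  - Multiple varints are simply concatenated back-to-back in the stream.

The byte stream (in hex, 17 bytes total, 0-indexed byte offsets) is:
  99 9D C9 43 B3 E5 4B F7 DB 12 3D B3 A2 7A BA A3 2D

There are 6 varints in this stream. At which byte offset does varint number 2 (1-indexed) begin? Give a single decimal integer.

  byte[0]=0x99 cont=1 payload=0x19=25: acc |= 25<<0 -> acc=25 shift=7
  byte[1]=0x9D cont=1 payload=0x1D=29: acc |= 29<<7 -> acc=3737 shift=14
  byte[2]=0xC9 cont=1 payload=0x49=73: acc |= 73<<14 -> acc=1199769 shift=21
  byte[3]=0x43 cont=0 payload=0x43=67: acc |= 67<<21 -> acc=141708953 shift=28 [end]
Varint 1: bytes[0:4] = 99 9D C9 43 -> value 141708953 (4 byte(s))
  byte[4]=0xB3 cont=1 payload=0x33=51: acc |= 51<<0 -> acc=51 shift=7
  byte[5]=0xE5 cont=1 payload=0x65=101: acc |= 101<<7 -> acc=12979 shift=14
  byte[6]=0x4B cont=0 payload=0x4B=75: acc |= 75<<14 -> acc=1241779 shift=21 [end]
Varint 2: bytes[4:7] = B3 E5 4B -> value 1241779 (3 byte(s))
  byte[7]=0xF7 cont=1 payload=0x77=119: acc |= 119<<0 -> acc=119 shift=7
  byte[8]=0xDB cont=1 payload=0x5B=91: acc |= 91<<7 -> acc=11767 shift=14
  byte[9]=0x12 cont=0 payload=0x12=18: acc |= 18<<14 -> acc=306679 shift=21 [end]
Varint 3: bytes[7:10] = F7 DB 12 -> value 306679 (3 byte(s))
  byte[10]=0x3D cont=0 payload=0x3D=61: acc |= 61<<0 -> acc=61 shift=7 [end]
Varint 4: bytes[10:11] = 3D -> value 61 (1 byte(s))
  byte[11]=0xB3 cont=1 payload=0x33=51: acc |= 51<<0 -> acc=51 shift=7
  byte[12]=0xA2 cont=1 payload=0x22=34: acc |= 34<<7 -> acc=4403 shift=14
  byte[13]=0x7A cont=0 payload=0x7A=122: acc |= 122<<14 -> acc=2003251 shift=21 [end]
Varint 5: bytes[11:14] = B3 A2 7A -> value 2003251 (3 byte(s))
  byte[14]=0xBA cont=1 payload=0x3A=58: acc |= 58<<0 -> acc=58 shift=7
  byte[15]=0xA3 cont=1 payload=0x23=35: acc |= 35<<7 -> acc=4538 shift=14
  byte[16]=0x2D cont=0 payload=0x2D=45: acc |= 45<<14 -> acc=741818 shift=21 [end]
Varint 6: bytes[14:17] = BA A3 2D -> value 741818 (3 byte(s))

Answer: 4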